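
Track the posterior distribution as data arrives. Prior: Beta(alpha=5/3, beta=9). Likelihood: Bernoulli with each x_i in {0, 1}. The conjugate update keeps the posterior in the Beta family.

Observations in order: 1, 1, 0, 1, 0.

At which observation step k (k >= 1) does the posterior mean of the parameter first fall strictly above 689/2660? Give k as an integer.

obs 1: x=1 → posterior Beta(8/3, 9)
obs 2: x=1 → posterior Beta(11/3, 9)
obs 3: x=0 → posterior Beta(11/3, 10)
obs 4: x=1 → posterior Beta(14/3, 10)
obs 5: x=0 → posterior Beta(14/3, 11)

k = 2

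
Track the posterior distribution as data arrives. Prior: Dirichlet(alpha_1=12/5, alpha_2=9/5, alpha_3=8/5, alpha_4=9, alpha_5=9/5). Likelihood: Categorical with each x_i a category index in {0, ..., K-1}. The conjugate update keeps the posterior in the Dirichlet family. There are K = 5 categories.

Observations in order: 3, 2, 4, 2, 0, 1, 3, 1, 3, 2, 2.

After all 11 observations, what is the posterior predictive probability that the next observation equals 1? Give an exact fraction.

19/138

obs 1: x=3 → posterior Dirichlet(12/5, 9/5, 8/5, 10, 9/5)
obs 2: x=2 → posterior Dirichlet(12/5, 9/5, 13/5, 10, 9/5)
obs 3: x=4 → posterior Dirichlet(12/5, 9/5, 13/5, 10, 14/5)
obs 4: x=2 → posterior Dirichlet(12/5, 9/5, 18/5, 10, 14/5)
obs 5: x=0 → posterior Dirichlet(17/5, 9/5, 18/5, 10, 14/5)
obs 6: x=1 → posterior Dirichlet(17/5, 14/5, 18/5, 10, 14/5)
obs 7: x=3 → posterior Dirichlet(17/5, 14/5, 18/5, 11, 14/5)
obs 8: x=1 → posterior Dirichlet(17/5, 19/5, 18/5, 11, 14/5)
obs 9: x=3 → posterior Dirichlet(17/5, 19/5, 18/5, 12, 14/5)
obs 10: x=2 → posterior Dirichlet(17/5, 19/5, 23/5, 12, 14/5)
obs 11: x=2 → posterior Dirichlet(17/5, 19/5, 28/5, 12, 14/5)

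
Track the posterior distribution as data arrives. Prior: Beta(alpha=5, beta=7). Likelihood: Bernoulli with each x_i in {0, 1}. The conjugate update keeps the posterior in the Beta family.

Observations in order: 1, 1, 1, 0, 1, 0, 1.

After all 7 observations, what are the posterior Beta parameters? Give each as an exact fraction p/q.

alpha=10, beta=9

obs 1: x=1 → posterior Beta(6, 7)
obs 2: x=1 → posterior Beta(7, 7)
obs 3: x=1 → posterior Beta(8, 7)
obs 4: x=0 → posterior Beta(8, 8)
obs 5: x=1 → posterior Beta(9, 8)
obs 6: x=0 → posterior Beta(9, 9)
obs 7: x=1 → posterior Beta(10, 9)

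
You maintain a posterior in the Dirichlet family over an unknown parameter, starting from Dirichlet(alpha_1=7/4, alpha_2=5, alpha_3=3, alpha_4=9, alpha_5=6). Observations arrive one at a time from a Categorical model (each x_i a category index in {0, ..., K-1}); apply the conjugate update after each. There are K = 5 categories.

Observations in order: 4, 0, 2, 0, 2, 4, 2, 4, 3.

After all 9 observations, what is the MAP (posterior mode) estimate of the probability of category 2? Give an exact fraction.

4/23

obs 1: x=4 → posterior Dirichlet(7/4, 5, 3, 9, 7)
obs 2: x=0 → posterior Dirichlet(11/4, 5, 3, 9, 7)
obs 3: x=2 → posterior Dirichlet(11/4, 5, 4, 9, 7)
obs 4: x=0 → posterior Dirichlet(15/4, 5, 4, 9, 7)
obs 5: x=2 → posterior Dirichlet(15/4, 5, 5, 9, 7)
obs 6: x=4 → posterior Dirichlet(15/4, 5, 5, 9, 8)
obs 7: x=2 → posterior Dirichlet(15/4, 5, 6, 9, 8)
obs 8: x=4 → posterior Dirichlet(15/4, 5, 6, 9, 9)
obs 9: x=3 → posterior Dirichlet(15/4, 5, 6, 10, 9)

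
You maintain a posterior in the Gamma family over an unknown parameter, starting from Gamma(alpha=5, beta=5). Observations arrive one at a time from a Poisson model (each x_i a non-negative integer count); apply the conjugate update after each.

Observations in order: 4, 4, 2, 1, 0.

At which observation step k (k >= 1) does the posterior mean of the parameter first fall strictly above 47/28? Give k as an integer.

obs 1: x=4 → posterior Gamma(9, 6)
obs 2: x=4 → posterior Gamma(13, 7)
obs 3: x=2 → posterior Gamma(15, 8)
obs 4: x=1 → posterior Gamma(16, 9)
obs 5: x=0 → posterior Gamma(16, 10)

k = 2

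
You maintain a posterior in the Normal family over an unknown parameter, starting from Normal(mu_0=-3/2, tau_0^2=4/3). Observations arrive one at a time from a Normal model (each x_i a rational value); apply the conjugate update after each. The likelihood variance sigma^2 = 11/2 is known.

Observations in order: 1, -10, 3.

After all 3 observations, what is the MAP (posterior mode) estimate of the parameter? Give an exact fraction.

-65/38

obs 1: x=1 → posterior Normal(-83/82, 44/41)
obs 2: x=-10 → posterior Normal(-243/98, 44/49)
obs 3: x=3 → posterior Normal(-65/38, 44/57)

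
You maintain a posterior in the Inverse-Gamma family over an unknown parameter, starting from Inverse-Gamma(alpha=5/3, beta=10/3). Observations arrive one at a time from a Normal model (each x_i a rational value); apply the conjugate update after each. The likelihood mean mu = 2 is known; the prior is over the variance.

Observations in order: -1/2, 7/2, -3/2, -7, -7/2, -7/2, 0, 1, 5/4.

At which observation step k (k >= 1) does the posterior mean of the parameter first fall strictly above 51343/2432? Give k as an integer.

k = 5

obs 1: x=-1/2 → posterior Inverse-Gamma(13/6, 155/24)
obs 2: x=7/2 → posterior Inverse-Gamma(8/3, 91/12)
obs 3: x=-3/2 → posterior Inverse-Gamma(19/6, 329/24)
obs 4: x=-7 → posterior Inverse-Gamma(11/3, 1301/24)
obs 5: x=-7/2 → posterior Inverse-Gamma(25/6, 208/3)
obs 6: x=-7/2 → posterior Inverse-Gamma(14/3, 2027/24)
obs 7: x=0 → posterior Inverse-Gamma(31/6, 2075/24)
obs 8: x=1 → posterior Inverse-Gamma(17/3, 2087/24)
obs 9: x=5/4 → posterior Inverse-Gamma(37/6, 8375/96)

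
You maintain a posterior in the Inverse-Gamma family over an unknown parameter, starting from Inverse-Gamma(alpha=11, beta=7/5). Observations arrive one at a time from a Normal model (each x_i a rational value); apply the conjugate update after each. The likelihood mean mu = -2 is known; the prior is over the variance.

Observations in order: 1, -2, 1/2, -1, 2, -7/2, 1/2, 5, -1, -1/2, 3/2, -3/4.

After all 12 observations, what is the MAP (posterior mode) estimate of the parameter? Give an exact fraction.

obs 1: x=1 → posterior Inverse-Gamma(23/2, 59/10)
obs 2: x=-2 → posterior Inverse-Gamma(12, 59/10)
obs 3: x=1/2 → posterior Inverse-Gamma(25/2, 361/40)
obs 4: x=-1 → posterior Inverse-Gamma(13, 381/40)
obs 5: x=2 → posterior Inverse-Gamma(27/2, 701/40)
obs 6: x=-7/2 → posterior Inverse-Gamma(14, 373/20)
obs 7: x=1/2 → posterior Inverse-Gamma(29/2, 871/40)
obs 8: x=5 → posterior Inverse-Gamma(15, 1851/40)
obs 9: x=-1 → posterior Inverse-Gamma(31/2, 1871/40)
obs 10: x=-1/2 → posterior Inverse-Gamma(16, 479/10)
obs 11: x=3/2 → posterior Inverse-Gamma(33/2, 2161/40)
obs 12: x=-3/4 → posterior Inverse-Gamma(17, 8769/160)

2923/960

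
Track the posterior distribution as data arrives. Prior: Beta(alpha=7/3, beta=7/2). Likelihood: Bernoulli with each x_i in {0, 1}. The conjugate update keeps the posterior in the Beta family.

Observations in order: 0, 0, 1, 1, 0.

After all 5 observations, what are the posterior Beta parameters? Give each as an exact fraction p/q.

obs 1: x=0 → posterior Beta(7/3, 9/2)
obs 2: x=0 → posterior Beta(7/3, 11/2)
obs 3: x=1 → posterior Beta(10/3, 11/2)
obs 4: x=1 → posterior Beta(13/3, 11/2)
obs 5: x=0 → posterior Beta(13/3, 13/2)

alpha=13/3, beta=13/2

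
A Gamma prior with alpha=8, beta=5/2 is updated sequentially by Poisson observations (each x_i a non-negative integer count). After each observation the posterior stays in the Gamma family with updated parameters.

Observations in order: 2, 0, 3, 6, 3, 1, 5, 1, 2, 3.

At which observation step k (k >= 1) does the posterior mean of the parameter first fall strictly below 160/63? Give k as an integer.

obs 1: x=2 → posterior Gamma(10, 7/2)
obs 2: x=0 → posterior Gamma(10, 9/2)
obs 3: x=3 → posterior Gamma(13, 11/2)
obs 4: x=6 → posterior Gamma(19, 13/2)
obs 5: x=3 → posterior Gamma(22, 15/2)
obs 6: x=1 → posterior Gamma(23, 17/2)
obs 7: x=5 → posterior Gamma(28, 19/2)
obs 8: x=1 → posterior Gamma(29, 21/2)
obs 9: x=2 → posterior Gamma(31, 23/2)
obs 10: x=3 → posterior Gamma(34, 25/2)

k = 2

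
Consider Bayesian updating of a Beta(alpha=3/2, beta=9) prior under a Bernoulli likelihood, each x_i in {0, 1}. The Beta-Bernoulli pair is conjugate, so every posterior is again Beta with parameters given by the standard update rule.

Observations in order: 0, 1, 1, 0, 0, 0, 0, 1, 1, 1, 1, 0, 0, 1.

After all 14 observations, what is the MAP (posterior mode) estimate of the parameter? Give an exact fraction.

1/3

obs 1: x=0 → posterior Beta(3/2, 10)
obs 2: x=1 → posterior Beta(5/2, 10)
obs 3: x=1 → posterior Beta(7/2, 10)
obs 4: x=0 → posterior Beta(7/2, 11)
obs 5: x=0 → posterior Beta(7/2, 12)
obs 6: x=0 → posterior Beta(7/2, 13)
obs 7: x=0 → posterior Beta(7/2, 14)
obs 8: x=1 → posterior Beta(9/2, 14)
obs 9: x=1 → posterior Beta(11/2, 14)
obs 10: x=1 → posterior Beta(13/2, 14)
obs 11: x=1 → posterior Beta(15/2, 14)
obs 12: x=0 → posterior Beta(15/2, 15)
obs 13: x=0 → posterior Beta(15/2, 16)
obs 14: x=1 → posterior Beta(17/2, 16)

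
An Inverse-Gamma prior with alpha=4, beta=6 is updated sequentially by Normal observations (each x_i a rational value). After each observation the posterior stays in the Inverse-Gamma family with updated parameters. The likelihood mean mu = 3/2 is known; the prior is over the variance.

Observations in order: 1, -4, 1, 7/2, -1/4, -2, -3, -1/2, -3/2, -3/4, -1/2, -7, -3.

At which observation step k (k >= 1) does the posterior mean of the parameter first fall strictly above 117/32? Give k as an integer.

k = 2

obs 1: x=1 → posterior Inverse-Gamma(9/2, 49/8)
obs 2: x=-4 → posterior Inverse-Gamma(5, 85/4)
obs 3: x=1 → posterior Inverse-Gamma(11/2, 171/8)
obs 4: x=7/2 → posterior Inverse-Gamma(6, 187/8)
obs 5: x=-1/4 → posterior Inverse-Gamma(13/2, 797/32)
obs 6: x=-2 → posterior Inverse-Gamma(7, 993/32)
obs 7: x=-3 → posterior Inverse-Gamma(15/2, 1317/32)
obs 8: x=-1/2 → posterior Inverse-Gamma(8, 1381/32)
obs 9: x=-3/2 → posterior Inverse-Gamma(17/2, 1525/32)
obs 10: x=-3/4 → posterior Inverse-Gamma(9, 803/16)
obs 11: x=-1/2 → posterior Inverse-Gamma(19/2, 835/16)
obs 12: x=-7 → posterior Inverse-Gamma(10, 1413/16)
obs 13: x=-3 → posterior Inverse-Gamma(21/2, 1575/16)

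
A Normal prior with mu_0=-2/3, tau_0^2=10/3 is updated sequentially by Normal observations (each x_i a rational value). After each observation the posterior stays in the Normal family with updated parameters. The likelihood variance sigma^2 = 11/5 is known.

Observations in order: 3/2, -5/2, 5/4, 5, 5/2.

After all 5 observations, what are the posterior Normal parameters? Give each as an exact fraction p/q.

mu_0=731/566, tau_0^2=110/283

obs 1: x=3/2 → posterior Normal(53/83, 110/83)
obs 2: x=-5/2 → posterior Normal(-72/133, 110/133)
obs 3: x=5/4 → posterior Normal(-19/366, 110/183)
obs 4: x=5 → posterior Normal(481/466, 110/233)
obs 5: x=5/2 → posterior Normal(731/566, 110/283)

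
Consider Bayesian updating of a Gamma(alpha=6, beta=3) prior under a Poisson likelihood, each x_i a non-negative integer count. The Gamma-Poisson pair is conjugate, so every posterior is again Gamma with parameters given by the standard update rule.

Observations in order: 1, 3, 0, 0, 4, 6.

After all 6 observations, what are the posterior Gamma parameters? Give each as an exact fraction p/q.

alpha=20, beta=9

obs 1: x=1 → posterior Gamma(7, 4)
obs 2: x=3 → posterior Gamma(10, 5)
obs 3: x=0 → posterior Gamma(10, 6)
obs 4: x=0 → posterior Gamma(10, 7)
obs 5: x=4 → posterior Gamma(14, 8)
obs 6: x=6 → posterior Gamma(20, 9)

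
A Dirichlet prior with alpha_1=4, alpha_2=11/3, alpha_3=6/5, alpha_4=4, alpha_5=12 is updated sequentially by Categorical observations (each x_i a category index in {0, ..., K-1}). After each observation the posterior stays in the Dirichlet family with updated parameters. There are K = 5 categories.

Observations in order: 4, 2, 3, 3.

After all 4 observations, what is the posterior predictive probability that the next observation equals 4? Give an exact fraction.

obs 1: x=4 → posterior Dirichlet(4, 11/3, 6/5, 4, 13)
obs 2: x=2 → posterior Dirichlet(4, 11/3, 11/5, 4, 13)
obs 3: x=3 → posterior Dirichlet(4, 11/3, 11/5, 5, 13)
obs 4: x=3 → posterior Dirichlet(4, 11/3, 11/5, 6, 13)

195/433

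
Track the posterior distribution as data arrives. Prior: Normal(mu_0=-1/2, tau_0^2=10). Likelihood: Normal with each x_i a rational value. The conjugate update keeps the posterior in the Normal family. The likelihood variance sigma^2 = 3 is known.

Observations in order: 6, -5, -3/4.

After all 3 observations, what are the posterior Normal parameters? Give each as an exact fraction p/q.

mu_0=1/33, tau_0^2=10/11

obs 1: x=6 → posterior Normal(9/2, 30/13)
obs 2: x=-5 → posterior Normal(17/46, 30/23)
obs 3: x=-3/4 → posterior Normal(1/33, 10/11)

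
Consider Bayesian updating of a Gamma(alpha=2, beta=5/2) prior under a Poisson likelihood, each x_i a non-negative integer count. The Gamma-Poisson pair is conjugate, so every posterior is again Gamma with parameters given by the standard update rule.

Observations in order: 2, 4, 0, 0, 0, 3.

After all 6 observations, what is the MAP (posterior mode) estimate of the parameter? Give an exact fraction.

20/17

obs 1: x=2 → posterior Gamma(4, 7/2)
obs 2: x=4 → posterior Gamma(8, 9/2)
obs 3: x=0 → posterior Gamma(8, 11/2)
obs 4: x=0 → posterior Gamma(8, 13/2)
obs 5: x=0 → posterior Gamma(8, 15/2)
obs 6: x=3 → posterior Gamma(11, 17/2)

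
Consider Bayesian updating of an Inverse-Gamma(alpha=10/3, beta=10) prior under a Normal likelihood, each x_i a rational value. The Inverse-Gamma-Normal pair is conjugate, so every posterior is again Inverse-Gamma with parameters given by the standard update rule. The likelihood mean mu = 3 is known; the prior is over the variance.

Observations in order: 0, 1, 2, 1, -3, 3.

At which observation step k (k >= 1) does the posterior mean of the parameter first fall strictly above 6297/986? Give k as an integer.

obs 1: x=0 → posterior Inverse-Gamma(23/6, 29/2)
obs 2: x=1 → posterior Inverse-Gamma(13/3, 33/2)
obs 3: x=2 → posterior Inverse-Gamma(29/6, 17)
obs 4: x=1 → posterior Inverse-Gamma(16/3, 19)
obs 5: x=-3 → posterior Inverse-Gamma(35/6, 37)
obs 6: x=3 → posterior Inverse-Gamma(19/3, 37)

k = 5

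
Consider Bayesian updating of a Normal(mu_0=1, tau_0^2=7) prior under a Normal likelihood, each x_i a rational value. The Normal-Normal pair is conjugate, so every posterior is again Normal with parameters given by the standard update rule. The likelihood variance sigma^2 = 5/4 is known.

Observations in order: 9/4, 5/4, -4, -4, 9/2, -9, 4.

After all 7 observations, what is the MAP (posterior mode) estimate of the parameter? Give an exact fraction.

obs 1: x=9/4 → posterior Normal(68/33, 35/33)
obs 2: x=5/4 → posterior Normal(103/61, 35/61)
obs 3: x=-4 → posterior Normal(-9/89, 35/89)
obs 4: x=-4 → posterior Normal(-121/117, 35/117)
obs 5: x=9/2 → posterior Normal(1/29, 7/29)
obs 6: x=-9 → posterior Normal(-247/173, 35/173)
obs 7: x=4 → posterior Normal(-45/67, 35/201)

-45/67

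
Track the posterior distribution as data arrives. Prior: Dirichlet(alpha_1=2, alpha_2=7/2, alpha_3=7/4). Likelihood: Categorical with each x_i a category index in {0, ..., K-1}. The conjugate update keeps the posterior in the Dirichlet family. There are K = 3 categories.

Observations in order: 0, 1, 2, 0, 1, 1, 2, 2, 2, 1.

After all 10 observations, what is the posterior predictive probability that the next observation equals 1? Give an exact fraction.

obs 1: x=0 → posterior Dirichlet(3, 7/2, 7/4)
obs 2: x=1 → posterior Dirichlet(3, 9/2, 7/4)
obs 3: x=2 → posterior Dirichlet(3, 9/2, 11/4)
obs 4: x=0 → posterior Dirichlet(4, 9/2, 11/4)
obs 5: x=1 → posterior Dirichlet(4, 11/2, 11/4)
obs 6: x=1 → posterior Dirichlet(4, 13/2, 11/4)
obs 7: x=2 → posterior Dirichlet(4, 13/2, 15/4)
obs 8: x=2 → posterior Dirichlet(4, 13/2, 19/4)
obs 9: x=2 → posterior Dirichlet(4, 13/2, 23/4)
obs 10: x=1 → posterior Dirichlet(4, 15/2, 23/4)

10/23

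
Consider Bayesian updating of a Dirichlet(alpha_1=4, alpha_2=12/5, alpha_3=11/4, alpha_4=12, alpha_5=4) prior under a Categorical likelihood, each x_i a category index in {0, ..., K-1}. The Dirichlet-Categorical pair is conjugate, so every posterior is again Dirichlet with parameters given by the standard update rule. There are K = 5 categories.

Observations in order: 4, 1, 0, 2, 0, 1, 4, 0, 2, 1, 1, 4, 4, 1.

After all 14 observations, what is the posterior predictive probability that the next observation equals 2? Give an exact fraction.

95/783

obs 1: x=4 → posterior Dirichlet(4, 12/5, 11/4, 12, 5)
obs 2: x=1 → posterior Dirichlet(4, 17/5, 11/4, 12, 5)
obs 3: x=0 → posterior Dirichlet(5, 17/5, 11/4, 12, 5)
obs 4: x=2 → posterior Dirichlet(5, 17/5, 15/4, 12, 5)
obs 5: x=0 → posterior Dirichlet(6, 17/5, 15/4, 12, 5)
obs 6: x=1 → posterior Dirichlet(6, 22/5, 15/4, 12, 5)
obs 7: x=4 → posterior Dirichlet(6, 22/5, 15/4, 12, 6)
obs 8: x=0 → posterior Dirichlet(7, 22/5, 15/4, 12, 6)
obs 9: x=2 → posterior Dirichlet(7, 22/5, 19/4, 12, 6)
obs 10: x=1 → posterior Dirichlet(7, 27/5, 19/4, 12, 6)
obs 11: x=1 → posterior Dirichlet(7, 32/5, 19/4, 12, 6)
obs 12: x=4 → posterior Dirichlet(7, 32/5, 19/4, 12, 7)
obs 13: x=4 → posterior Dirichlet(7, 32/5, 19/4, 12, 8)
obs 14: x=1 → posterior Dirichlet(7, 37/5, 19/4, 12, 8)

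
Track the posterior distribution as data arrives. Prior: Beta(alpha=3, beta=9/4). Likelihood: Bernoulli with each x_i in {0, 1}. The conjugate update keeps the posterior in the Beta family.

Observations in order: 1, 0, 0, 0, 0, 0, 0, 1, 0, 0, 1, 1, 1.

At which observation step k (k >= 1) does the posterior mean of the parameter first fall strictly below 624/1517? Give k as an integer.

k = 5

obs 1: x=1 → posterior Beta(4, 9/4)
obs 2: x=0 → posterior Beta(4, 13/4)
obs 3: x=0 → posterior Beta(4, 17/4)
obs 4: x=0 → posterior Beta(4, 21/4)
obs 5: x=0 → posterior Beta(4, 25/4)
obs 6: x=0 → posterior Beta(4, 29/4)
obs 7: x=0 → posterior Beta(4, 33/4)
obs 8: x=1 → posterior Beta(5, 33/4)
obs 9: x=0 → posterior Beta(5, 37/4)
obs 10: x=0 → posterior Beta(5, 41/4)
obs 11: x=1 → posterior Beta(6, 41/4)
obs 12: x=1 → posterior Beta(7, 41/4)
obs 13: x=1 → posterior Beta(8, 41/4)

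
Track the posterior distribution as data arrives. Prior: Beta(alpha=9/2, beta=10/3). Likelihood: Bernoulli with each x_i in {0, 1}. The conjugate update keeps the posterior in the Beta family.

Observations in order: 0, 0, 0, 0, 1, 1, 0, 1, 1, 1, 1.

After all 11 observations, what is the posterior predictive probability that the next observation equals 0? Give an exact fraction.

50/113

obs 1: x=0 → posterior Beta(9/2, 13/3)
obs 2: x=0 → posterior Beta(9/2, 16/3)
obs 3: x=0 → posterior Beta(9/2, 19/3)
obs 4: x=0 → posterior Beta(9/2, 22/3)
obs 5: x=1 → posterior Beta(11/2, 22/3)
obs 6: x=1 → posterior Beta(13/2, 22/3)
obs 7: x=0 → posterior Beta(13/2, 25/3)
obs 8: x=1 → posterior Beta(15/2, 25/3)
obs 9: x=1 → posterior Beta(17/2, 25/3)
obs 10: x=1 → posterior Beta(19/2, 25/3)
obs 11: x=1 → posterior Beta(21/2, 25/3)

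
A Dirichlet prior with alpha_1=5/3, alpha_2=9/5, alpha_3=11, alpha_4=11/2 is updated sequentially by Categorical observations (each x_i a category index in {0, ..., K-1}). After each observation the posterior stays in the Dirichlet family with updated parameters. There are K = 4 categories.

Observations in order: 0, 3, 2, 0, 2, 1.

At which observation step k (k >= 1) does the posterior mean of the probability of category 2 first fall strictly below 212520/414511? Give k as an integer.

k = 2

obs 1: x=0 → posterior Dirichlet(8/3, 9/5, 11, 11/2)
obs 2: x=3 → posterior Dirichlet(8/3, 9/5, 11, 13/2)
obs 3: x=2 → posterior Dirichlet(8/3, 9/5, 12, 13/2)
obs 4: x=0 → posterior Dirichlet(11/3, 9/5, 12, 13/2)
obs 5: x=2 → posterior Dirichlet(11/3, 9/5, 13, 13/2)
obs 6: x=1 → posterior Dirichlet(11/3, 14/5, 13, 13/2)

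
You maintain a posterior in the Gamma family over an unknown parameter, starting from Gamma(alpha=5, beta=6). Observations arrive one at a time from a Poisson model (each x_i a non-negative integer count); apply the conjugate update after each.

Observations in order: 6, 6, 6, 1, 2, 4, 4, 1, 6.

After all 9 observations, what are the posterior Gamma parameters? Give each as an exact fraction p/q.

alpha=41, beta=15

obs 1: x=6 → posterior Gamma(11, 7)
obs 2: x=6 → posterior Gamma(17, 8)
obs 3: x=6 → posterior Gamma(23, 9)
obs 4: x=1 → posterior Gamma(24, 10)
obs 5: x=2 → posterior Gamma(26, 11)
obs 6: x=4 → posterior Gamma(30, 12)
obs 7: x=4 → posterior Gamma(34, 13)
obs 8: x=1 → posterior Gamma(35, 14)
obs 9: x=6 → posterior Gamma(41, 15)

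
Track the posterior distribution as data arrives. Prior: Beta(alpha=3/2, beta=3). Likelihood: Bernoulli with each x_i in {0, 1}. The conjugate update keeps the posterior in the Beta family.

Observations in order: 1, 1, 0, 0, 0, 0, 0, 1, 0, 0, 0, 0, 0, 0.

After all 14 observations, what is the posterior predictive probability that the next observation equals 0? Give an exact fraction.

28/37

obs 1: x=1 → posterior Beta(5/2, 3)
obs 2: x=1 → posterior Beta(7/2, 3)
obs 3: x=0 → posterior Beta(7/2, 4)
obs 4: x=0 → posterior Beta(7/2, 5)
obs 5: x=0 → posterior Beta(7/2, 6)
obs 6: x=0 → posterior Beta(7/2, 7)
obs 7: x=0 → posterior Beta(7/2, 8)
obs 8: x=1 → posterior Beta(9/2, 8)
obs 9: x=0 → posterior Beta(9/2, 9)
obs 10: x=0 → posterior Beta(9/2, 10)
obs 11: x=0 → posterior Beta(9/2, 11)
obs 12: x=0 → posterior Beta(9/2, 12)
obs 13: x=0 → posterior Beta(9/2, 13)
obs 14: x=0 → posterior Beta(9/2, 14)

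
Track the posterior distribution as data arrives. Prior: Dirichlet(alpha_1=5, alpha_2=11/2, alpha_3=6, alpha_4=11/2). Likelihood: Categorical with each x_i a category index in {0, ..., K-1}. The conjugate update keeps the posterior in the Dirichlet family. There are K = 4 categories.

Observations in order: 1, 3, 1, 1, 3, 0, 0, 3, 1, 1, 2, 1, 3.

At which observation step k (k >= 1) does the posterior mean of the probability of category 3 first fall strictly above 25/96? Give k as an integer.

k = 2

obs 1: x=1 → posterior Dirichlet(5, 13/2, 6, 11/2)
obs 2: x=3 → posterior Dirichlet(5, 13/2, 6, 13/2)
obs 3: x=1 → posterior Dirichlet(5, 15/2, 6, 13/2)
obs 4: x=1 → posterior Dirichlet(5, 17/2, 6, 13/2)
obs 5: x=3 → posterior Dirichlet(5, 17/2, 6, 15/2)
obs 6: x=0 → posterior Dirichlet(6, 17/2, 6, 15/2)
obs 7: x=0 → posterior Dirichlet(7, 17/2, 6, 15/2)
obs 8: x=3 → posterior Dirichlet(7, 17/2, 6, 17/2)
obs 9: x=1 → posterior Dirichlet(7, 19/2, 6, 17/2)
obs 10: x=1 → posterior Dirichlet(7, 21/2, 6, 17/2)
obs 11: x=2 → posterior Dirichlet(7, 21/2, 7, 17/2)
obs 12: x=1 → posterior Dirichlet(7, 23/2, 7, 17/2)
obs 13: x=3 → posterior Dirichlet(7, 23/2, 7, 19/2)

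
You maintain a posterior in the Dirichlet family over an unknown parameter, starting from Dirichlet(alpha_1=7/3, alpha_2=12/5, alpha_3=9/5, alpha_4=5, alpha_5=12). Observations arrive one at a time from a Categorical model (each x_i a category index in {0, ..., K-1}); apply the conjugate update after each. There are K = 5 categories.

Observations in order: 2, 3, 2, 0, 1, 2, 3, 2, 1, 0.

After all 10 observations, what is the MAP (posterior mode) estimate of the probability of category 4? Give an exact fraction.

165/428

obs 1: x=2 → posterior Dirichlet(7/3, 12/5, 14/5, 5, 12)
obs 2: x=3 → posterior Dirichlet(7/3, 12/5, 14/5, 6, 12)
obs 3: x=2 → posterior Dirichlet(7/3, 12/5, 19/5, 6, 12)
obs 4: x=0 → posterior Dirichlet(10/3, 12/5, 19/5, 6, 12)
obs 5: x=1 → posterior Dirichlet(10/3, 17/5, 19/5, 6, 12)
obs 6: x=2 → posterior Dirichlet(10/3, 17/5, 24/5, 6, 12)
obs 7: x=3 → posterior Dirichlet(10/3, 17/5, 24/5, 7, 12)
obs 8: x=2 → posterior Dirichlet(10/3, 17/5, 29/5, 7, 12)
obs 9: x=1 → posterior Dirichlet(10/3, 22/5, 29/5, 7, 12)
obs 10: x=0 → posterior Dirichlet(13/3, 22/5, 29/5, 7, 12)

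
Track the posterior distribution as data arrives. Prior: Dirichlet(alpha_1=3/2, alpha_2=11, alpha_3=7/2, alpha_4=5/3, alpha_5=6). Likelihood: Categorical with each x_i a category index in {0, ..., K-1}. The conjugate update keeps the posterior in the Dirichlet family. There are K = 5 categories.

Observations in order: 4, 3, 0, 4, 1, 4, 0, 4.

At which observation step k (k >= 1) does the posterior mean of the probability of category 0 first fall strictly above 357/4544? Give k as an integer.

k = 3

obs 1: x=4 → posterior Dirichlet(3/2, 11, 7/2, 5/3, 7)
obs 2: x=3 → posterior Dirichlet(3/2, 11, 7/2, 8/3, 7)
obs 3: x=0 → posterior Dirichlet(5/2, 11, 7/2, 8/3, 7)
obs 4: x=4 → posterior Dirichlet(5/2, 11, 7/2, 8/3, 8)
obs 5: x=1 → posterior Dirichlet(5/2, 12, 7/2, 8/3, 8)
obs 6: x=4 → posterior Dirichlet(5/2, 12, 7/2, 8/3, 9)
obs 7: x=0 → posterior Dirichlet(7/2, 12, 7/2, 8/3, 9)
obs 8: x=4 → posterior Dirichlet(7/2, 12, 7/2, 8/3, 10)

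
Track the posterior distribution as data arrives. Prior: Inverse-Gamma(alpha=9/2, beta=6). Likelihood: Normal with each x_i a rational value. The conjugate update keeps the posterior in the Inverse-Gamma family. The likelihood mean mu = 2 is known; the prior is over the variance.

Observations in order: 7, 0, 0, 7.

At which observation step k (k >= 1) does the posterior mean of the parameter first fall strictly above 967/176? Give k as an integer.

obs 1: x=7 → posterior Inverse-Gamma(5, 37/2)
obs 2: x=0 → posterior Inverse-Gamma(11/2, 41/2)
obs 3: x=0 → posterior Inverse-Gamma(6, 45/2)
obs 4: x=7 → posterior Inverse-Gamma(13/2, 35)

k = 4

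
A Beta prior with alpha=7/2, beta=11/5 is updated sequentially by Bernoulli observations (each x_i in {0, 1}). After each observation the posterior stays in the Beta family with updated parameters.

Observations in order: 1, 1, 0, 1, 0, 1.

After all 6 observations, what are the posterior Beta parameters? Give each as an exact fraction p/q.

obs 1: x=1 → posterior Beta(9/2, 11/5)
obs 2: x=1 → posterior Beta(11/2, 11/5)
obs 3: x=0 → posterior Beta(11/2, 16/5)
obs 4: x=1 → posterior Beta(13/2, 16/5)
obs 5: x=0 → posterior Beta(13/2, 21/5)
obs 6: x=1 → posterior Beta(15/2, 21/5)

alpha=15/2, beta=21/5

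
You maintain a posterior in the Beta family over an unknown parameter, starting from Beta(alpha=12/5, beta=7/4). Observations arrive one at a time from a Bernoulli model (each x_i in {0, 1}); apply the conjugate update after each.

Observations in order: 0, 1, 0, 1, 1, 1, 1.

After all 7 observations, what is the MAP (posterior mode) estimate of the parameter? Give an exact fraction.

128/183

obs 1: x=0 → posterior Beta(12/5, 11/4)
obs 2: x=1 → posterior Beta(17/5, 11/4)
obs 3: x=0 → posterior Beta(17/5, 15/4)
obs 4: x=1 → posterior Beta(22/5, 15/4)
obs 5: x=1 → posterior Beta(27/5, 15/4)
obs 6: x=1 → posterior Beta(32/5, 15/4)
obs 7: x=1 → posterior Beta(37/5, 15/4)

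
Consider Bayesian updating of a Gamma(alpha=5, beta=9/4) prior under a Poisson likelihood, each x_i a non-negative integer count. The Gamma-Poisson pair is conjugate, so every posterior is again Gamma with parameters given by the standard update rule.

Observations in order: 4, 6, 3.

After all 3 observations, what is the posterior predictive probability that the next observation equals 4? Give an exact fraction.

193322062975710333224474756352/1136868377216160297393798828125

obs 1: x=4 → posterior Gamma(9, 13/4)
obs 2: x=6 → posterior Gamma(15, 17/4)
obs 3: x=3 → posterior Gamma(18, 21/4)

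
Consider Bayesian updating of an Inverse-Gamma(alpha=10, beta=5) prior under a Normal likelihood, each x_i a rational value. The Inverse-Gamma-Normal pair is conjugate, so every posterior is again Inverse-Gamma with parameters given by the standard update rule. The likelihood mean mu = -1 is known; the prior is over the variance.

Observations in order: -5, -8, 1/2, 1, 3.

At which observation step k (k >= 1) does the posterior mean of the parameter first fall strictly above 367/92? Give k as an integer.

obs 1: x=-5 → posterior Inverse-Gamma(21/2, 13)
obs 2: x=-8 → posterior Inverse-Gamma(11, 75/2)
obs 3: x=1/2 → posterior Inverse-Gamma(23/2, 309/8)
obs 4: x=1 → posterior Inverse-Gamma(12, 325/8)
obs 5: x=3 → posterior Inverse-Gamma(25/2, 389/8)

k = 5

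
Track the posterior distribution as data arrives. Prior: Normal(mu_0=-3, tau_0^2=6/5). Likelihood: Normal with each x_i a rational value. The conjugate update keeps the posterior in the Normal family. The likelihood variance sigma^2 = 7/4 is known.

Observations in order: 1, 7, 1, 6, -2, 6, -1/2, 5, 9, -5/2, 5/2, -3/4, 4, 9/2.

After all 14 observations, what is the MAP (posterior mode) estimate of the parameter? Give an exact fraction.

obs 1: x=1 → posterior Normal(-81/59, 42/59)
obs 2: x=7 → posterior Normal(87/83, 42/83)
obs 3: x=1 → posterior Normal(111/107, 42/107)
obs 4: x=6 → posterior Normal(255/131, 42/131)
obs 5: x=-2 → posterior Normal(207/155, 42/155)
obs 6: x=6 → posterior Normal(351/179, 42/179)
obs 7: x=-1/2 → posterior Normal(339/203, 6/29)
obs 8: x=5 → posterior Normal(459/227, 42/227)
obs 9: x=9 → posterior Normal(675/251, 42/251)
obs 10: x=-5/2 → posterior Normal(123/55, 42/275)
obs 11: x=5/2 → posterior Normal(675/299, 42/299)
obs 12: x=-3/4 → posterior Normal(657/323, 42/323)
obs 13: x=4 → posterior Normal(753/347, 42/347)
obs 14: x=9/2 → posterior Normal(123/53, 6/53)

123/53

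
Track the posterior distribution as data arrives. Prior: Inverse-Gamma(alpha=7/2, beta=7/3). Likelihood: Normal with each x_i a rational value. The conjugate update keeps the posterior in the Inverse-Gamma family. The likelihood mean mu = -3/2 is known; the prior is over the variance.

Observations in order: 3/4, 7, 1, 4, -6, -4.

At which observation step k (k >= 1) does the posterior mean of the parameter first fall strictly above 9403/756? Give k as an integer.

k = 4

obs 1: x=3/4 → posterior Inverse-Gamma(4, 467/96)
obs 2: x=7 → posterior Inverse-Gamma(9/2, 3935/96)
obs 3: x=1 → posterior Inverse-Gamma(5, 4235/96)
obs 4: x=4 → posterior Inverse-Gamma(11/2, 5687/96)
obs 5: x=-6 → posterior Inverse-Gamma(6, 6659/96)
obs 6: x=-4 → posterior Inverse-Gamma(13/2, 6959/96)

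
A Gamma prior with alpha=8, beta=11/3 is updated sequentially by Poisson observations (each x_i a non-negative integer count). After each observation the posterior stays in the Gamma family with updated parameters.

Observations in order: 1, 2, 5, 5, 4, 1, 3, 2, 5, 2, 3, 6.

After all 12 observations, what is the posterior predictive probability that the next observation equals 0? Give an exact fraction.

obs 1: x=1 → posterior Gamma(9, 14/3)
obs 2: x=2 → posterior Gamma(11, 17/3)
obs 3: x=5 → posterior Gamma(16, 20/3)
obs 4: x=5 → posterior Gamma(21, 23/3)
obs 5: x=4 → posterior Gamma(25, 26/3)
obs 6: x=1 → posterior Gamma(26, 29/3)
obs 7: x=3 → posterior Gamma(29, 32/3)
obs 8: x=2 → posterior Gamma(31, 35/3)
obs 9: x=5 → posterior Gamma(36, 38/3)
obs 10: x=2 → posterior Gamma(38, 41/3)
obs 11: x=3 → posterior Gamma(41, 44/3)
obs 12: x=6 → posterior Gamma(47, 47/3)

3877924263464448622666648186154330754898344901344205917642325627886496385062863/71054273576010018587112426757812500000000000000000000000000000000000000000000000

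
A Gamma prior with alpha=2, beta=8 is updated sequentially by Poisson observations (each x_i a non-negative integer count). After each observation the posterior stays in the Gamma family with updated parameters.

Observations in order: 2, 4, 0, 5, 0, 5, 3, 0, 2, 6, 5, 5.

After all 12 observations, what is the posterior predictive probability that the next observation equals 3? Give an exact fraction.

obs 1: x=2 → posterior Gamma(4, 9)
obs 2: x=4 → posterior Gamma(8, 10)
obs 3: x=0 → posterior Gamma(8, 11)
obs 4: x=5 → posterior Gamma(13, 12)
obs 5: x=0 → posterior Gamma(13, 13)
obs 6: x=5 → posterior Gamma(18, 14)
obs 7: x=3 → posterior Gamma(21, 15)
obs 8: x=0 → posterior Gamma(21, 16)
obs 9: x=2 → posterior Gamma(23, 17)
obs 10: x=6 → posterior Gamma(29, 18)
obs 11: x=5 → posterior Gamma(34, 19)
obs 12: x=5 → posterior Gamma(39, 20)

5860396976046080000000000000000000000000000000000000000/34135823067412405261341512451566463326809746506282585241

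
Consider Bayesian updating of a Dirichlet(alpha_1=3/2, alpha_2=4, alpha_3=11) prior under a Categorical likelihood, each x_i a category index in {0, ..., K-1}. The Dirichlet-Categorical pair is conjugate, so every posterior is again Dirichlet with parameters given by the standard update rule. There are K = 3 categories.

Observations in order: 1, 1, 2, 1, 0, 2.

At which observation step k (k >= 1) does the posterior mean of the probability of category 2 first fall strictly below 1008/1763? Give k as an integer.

k = 5

obs 1: x=1 → posterior Dirichlet(3/2, 5, 11)
obs 2: x=1 → posterior Dirichlet(3/2, 6, 11)
obs 3: x=2 → posterior Dirichlet(3/2, 6, 12)
obs 4: x=1 → posterior Dirichlet(3/2, 7, 12)
obs 5: x=0 → posterior Dirichlet(5/2, 7, 12)
obs 6: x=2 → posterior Dirichlet(5/2, 7, 13)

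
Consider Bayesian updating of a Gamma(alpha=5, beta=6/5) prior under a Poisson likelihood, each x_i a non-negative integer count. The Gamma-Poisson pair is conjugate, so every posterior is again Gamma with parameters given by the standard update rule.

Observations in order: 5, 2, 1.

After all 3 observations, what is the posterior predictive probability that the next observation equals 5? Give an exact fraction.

57444415471735049559375/566913657692575362777088

obs 1: x=5 → posterior Gamma(10, 11/5)
obs 2: x=2 → posterior Gamma(12, 16/5)
obs 3: x=1 → posterior Gamma(13, 21/5)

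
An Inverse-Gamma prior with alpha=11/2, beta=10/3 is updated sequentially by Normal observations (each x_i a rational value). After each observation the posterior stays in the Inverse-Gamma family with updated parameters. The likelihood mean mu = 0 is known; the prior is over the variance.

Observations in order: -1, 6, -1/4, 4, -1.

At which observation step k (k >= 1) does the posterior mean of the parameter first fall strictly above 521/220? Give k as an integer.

obs 1: x=-1 → posterior Inverse-Gamma(6, 23/6)
obs 2: x=6 → posterior Inverse-Gamma(13/2, 131/6)
obs 3: x=-1/4 → posterior Inverse-Gamma(7, 2099/96)
obs 4: x=4 → posterior Inverse-Gamma(15/2, 2867/96)
obs 5: x=-1 → posterior Inverse-Gamma(8, 2915/96)

k = 2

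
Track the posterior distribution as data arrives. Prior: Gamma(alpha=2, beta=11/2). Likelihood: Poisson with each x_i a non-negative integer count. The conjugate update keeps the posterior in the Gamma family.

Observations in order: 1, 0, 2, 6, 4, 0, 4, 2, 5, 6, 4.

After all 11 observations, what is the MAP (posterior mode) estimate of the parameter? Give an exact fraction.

obs 1: x=1 → posterior Gamma(3, 13/2)
obs 2: x=0 → posterior Gamma(3, 15/2)
obs 3: x=2 → posterior Gamma(5, 17/2)
obs 4: x=6 → posterior Gamma(11, 19/2)
obs 5: x=4 → posterior Gamma(15, 21/2)
obs 6: x=0 → posterior Gamma(15, 23/2)
obs 7: x=4 → posterior Gamma(19, 25/2)
obs 8: x=2 → posterior Gamma(21, 27/2)
obs 9: x=5 → posterior Gamma(26, 29/2)
obs 10: x=6 → posterior Gamma(32, 31/2)
obs 11: x=4 → posterior Gamma(36, 33/2)

70/33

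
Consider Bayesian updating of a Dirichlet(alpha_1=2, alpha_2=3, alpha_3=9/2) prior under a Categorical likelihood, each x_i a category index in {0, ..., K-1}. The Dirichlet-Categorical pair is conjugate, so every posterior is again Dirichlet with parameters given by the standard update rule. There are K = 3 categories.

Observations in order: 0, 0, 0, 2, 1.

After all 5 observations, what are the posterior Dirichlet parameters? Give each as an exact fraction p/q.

alpha_1=5, alpha_2=4, alpha_3=11/2

obs 1: x=0 → posterior Dirichlet(3, 3, 9/2)
obs 2: x=0 → posterior Dirichlet(4, 3, 9/2)
obs 3: x=0 → posterior Dirichlet(5, 3, 9/2)
obs 4: x=2 → posterior Dirichlet(5, 3, 11/2)
obs 5: x=1 → posterior Dirichlet(5, 4, 11/2)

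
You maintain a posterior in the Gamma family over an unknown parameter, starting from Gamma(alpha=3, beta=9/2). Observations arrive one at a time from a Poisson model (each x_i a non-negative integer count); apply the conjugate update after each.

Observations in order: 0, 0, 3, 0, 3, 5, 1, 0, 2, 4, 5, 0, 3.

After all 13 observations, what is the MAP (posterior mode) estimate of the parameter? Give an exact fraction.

obs 1: x=0 → posterior Gamma(3, 11/2)
obs 2: x=0 → posterior Gamma(3, 13/2)
obs 3: x=3 → posterior Gamma(6, 15/2)
obs 4: x=0 → posterior Gamma(6, 17/2)
obs 5: x=3 → posterior Gamma(9, 19/2)
obs 6: x=5 → posterior Gamma(14, 21/2)
obs 7: x=1 → posterior Gamma(15, 23/2)
obs 8: x=0 → posterior Gamma(15, 25/2)
obs 9: x=2 → posterior Gamma(17, 27/2)
obs 10: x=4 → posterior Gamma(21, 29/2)
obs 11: x=5 → posterior Gamma(26, 31/2)
obs 12: x=0 → posterior Gamma(26, 33/2)
obs 13: x=3 → posterior Gamma(29, 35/2)

8/5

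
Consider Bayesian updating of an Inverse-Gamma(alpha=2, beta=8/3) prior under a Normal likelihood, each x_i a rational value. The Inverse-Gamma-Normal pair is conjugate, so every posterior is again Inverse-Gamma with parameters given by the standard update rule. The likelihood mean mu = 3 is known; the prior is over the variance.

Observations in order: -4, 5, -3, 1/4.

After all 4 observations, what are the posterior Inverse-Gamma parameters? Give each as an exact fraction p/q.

alpha=4, beta=4891/96

obs 1: x=-4 → posterior Inverse-Gamma(5/2, 163/6)
obs 2: x=5 → posterior Inverse-Gamma(3, 175/6)
obs 3: x=-3 → posterior Inverse-Gamma(7/2, 283/6)
obs 4: x=1/4 → posterior Inverse-Gamma(4, 4891/96)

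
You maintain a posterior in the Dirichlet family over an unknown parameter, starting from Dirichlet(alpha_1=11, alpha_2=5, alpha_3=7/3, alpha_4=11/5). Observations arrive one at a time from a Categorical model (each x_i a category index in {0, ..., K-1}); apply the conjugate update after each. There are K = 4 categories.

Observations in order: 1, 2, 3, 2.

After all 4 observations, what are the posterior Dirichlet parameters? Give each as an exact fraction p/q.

alpha_1=11, alpha_2=6, alpha_3=13/3, alpha_4=16/5

obs 1: x=1 → posterior Dirichlet(11, 6, 7/3, 11/5)
obs 2: x=2 → posterior Dirichlet(11, 6, 10/3, 11/5)
obs 3: x=3 → posterior Dirichlet(11, 6, 10/3, 16/5)
obs 4: x=2 → posterior Dirichlet(11, 6, 13/3, 16/5)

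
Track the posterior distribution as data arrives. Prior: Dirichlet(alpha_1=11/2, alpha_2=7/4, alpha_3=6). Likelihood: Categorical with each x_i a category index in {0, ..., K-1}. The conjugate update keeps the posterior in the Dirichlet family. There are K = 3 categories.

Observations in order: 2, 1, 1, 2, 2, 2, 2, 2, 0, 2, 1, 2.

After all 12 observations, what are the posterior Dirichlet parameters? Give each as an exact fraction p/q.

obs 1: x=2 → posterior Dirichlet(11/2, 7/4, 7)
obs 2: x=1 → posterior Dirichlet(11/2, 11/4, 7)
obs 3: x=1 → posterior Dirichlet(11/2, 15/4, 7)
obs 4: x=2 → posterior Dirichlet(11/2, 15/4, 8)
obs 5: x=2 → posterior Dirichlet(11/2, 15/4, 9)
obs 6: x=2 → posterior Dirichlet(11/2, 15/4, 10)
obs 7: x=2 → posterior Dirichlet(11/2, 15/4, 11)
obs 8: x=2 → posterior Dirichlet(11/2, 15/4, 12)
obs 9: x=0 → posterior Dirichlet(13/2, 15/4, 12)
obs 10: x=2 → posterior Dirichlet(13/2, 15/4, 13)
obs 11: x=1 → posterior Dirichlet(13/2, 19/4, 13)
obs 12: x=2 → posterior Dirichlet(13/2, 19/4, 14)

alpha_1=13/2, alpha_2=19/4, alpha_3=14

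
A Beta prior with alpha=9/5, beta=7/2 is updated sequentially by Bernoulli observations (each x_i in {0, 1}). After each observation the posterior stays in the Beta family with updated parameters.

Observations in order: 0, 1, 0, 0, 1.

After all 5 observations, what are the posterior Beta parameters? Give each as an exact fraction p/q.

alpha=19/5, beta=13/2

obs 1: x=0 → posterior Beta(9/5, 9/2)
obs 2: x=1 → posterior Beta(14/5, 9/2)
obs 3: x=0 → posterior Beta(14/5, 11/2)
obs 4: x=0 → posterior Beta(14/5, 13/2)
obs 5: x=1 → posterior Beta(19/5, 13/2)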